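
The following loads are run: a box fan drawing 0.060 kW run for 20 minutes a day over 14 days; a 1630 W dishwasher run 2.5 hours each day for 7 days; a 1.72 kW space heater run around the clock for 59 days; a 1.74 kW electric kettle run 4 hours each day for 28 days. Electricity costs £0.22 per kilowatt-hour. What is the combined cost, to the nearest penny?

£585.03

box fan: Runtime = 20 min × 14 = 280 min = 4.666666… h
box fan: 0.06 kW × 4.666666… h = 0.28 kWh
dishwasher: Runtime = 2.5 h/day × 7 days = 17.5 h
dishwasher: 1.63 kW × 17.5 h = 28.525 kWh
space heater: Runtime = 24 h × 59 = 1416 h
space heater: 1.72 kW × 1416 h = 2435.52 kWh
electric kettle: Runtime = 4 h/day × 28 days = 112 h
electric kettle: 1.74 kW × 112 h = 194.88 kWh
Total energy = 2659.205 kWh
Cost = 2659.205 × £0.22 = £585.03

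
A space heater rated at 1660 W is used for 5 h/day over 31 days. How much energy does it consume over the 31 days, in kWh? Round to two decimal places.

Runtime = 5 h/day × 31 days = 155 h
Energy = 1.66 kW × 155 h = 257.3 kWh

257.30 kWh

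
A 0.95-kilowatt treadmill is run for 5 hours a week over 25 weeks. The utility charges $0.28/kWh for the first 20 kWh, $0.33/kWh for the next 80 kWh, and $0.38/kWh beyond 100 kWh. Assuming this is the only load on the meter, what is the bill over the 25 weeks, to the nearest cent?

Runtime = 5 h/week × 25 weeks = 125 h
Energy = 0.95 kW × 125 h = 118.75 kWh
Tier 1 (0–20 kWh): 20 × $0.28 = $5.6
Tier 2 (20–100 kWh): 80 × $0.33 = $26.4
Above 100 kWh: 18.75 × $0.38 = $7.125
Bill = $39.13

$39.13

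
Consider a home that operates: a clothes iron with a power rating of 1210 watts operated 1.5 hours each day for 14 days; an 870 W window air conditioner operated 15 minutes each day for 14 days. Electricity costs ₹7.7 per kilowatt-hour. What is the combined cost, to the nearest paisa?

₹219.10

clothes iron: Runtime = 1.5 h/day × 14 days = 21 h
clothes iron: 1.21 kW × 21 h = 25.41 kWh
window air conditioner: Runtime = 15 min × 14 = 210 min = 3.5 h
window air conditioner: 0.87 kW × 3.5 h = 3.045 kWh
Total energy = 28.455 kWh
Cost = 28.455 × ₹7.7 = ₹219.10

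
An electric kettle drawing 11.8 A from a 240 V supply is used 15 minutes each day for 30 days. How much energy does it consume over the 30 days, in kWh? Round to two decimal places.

Power = 11.8 A × 240 V = 2832 W = 2.832 kW
Runtime = 15 min × 30 = 450 min = 7.5 h
Energy = 2.832 kW × 7.5 h = 21.24 kWh

21.24 kWh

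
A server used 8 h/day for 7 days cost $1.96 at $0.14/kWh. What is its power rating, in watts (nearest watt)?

250 W

Energy = $1.96 ÷ $0.14/kWh = 14 kWh
Runtime = 8 h/day × 7 days = 56 h
Power = 14 kWh ÷ 56 h = 0.25 kW = 250 W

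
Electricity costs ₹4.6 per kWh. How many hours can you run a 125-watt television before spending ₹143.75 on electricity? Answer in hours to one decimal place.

250.0 h

Energy available = ₹143.75 ÷ ₹4.6/kWh = 31.25 kWh
Hours = 31.25 kWh ÷ 0.125 kW = 250.0 h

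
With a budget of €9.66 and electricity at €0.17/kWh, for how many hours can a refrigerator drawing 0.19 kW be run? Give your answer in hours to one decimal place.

Energy available = €9.66 ÷ €0.17/kWh = 56.8235 kWh
Hours = 56.8235 kWh ÷ 0.19 kW = 299.1 h

299.1 h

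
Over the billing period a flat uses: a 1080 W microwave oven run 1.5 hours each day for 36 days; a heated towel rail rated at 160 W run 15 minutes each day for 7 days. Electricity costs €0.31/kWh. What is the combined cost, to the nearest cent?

microwave oven: Runtime = 1.5 h/day × 36 days = 54 h
microwave oven: 1.08 kW × 54 h = 58.32 kWh
heated towel rail: Runtime = 15 min × 7 = 105 min = 1.75 h
heated towel rail: 0.16 kW × 1.75 h = 0.28 kWh
Total energy = 58.6 kWh
Cost = 58.6 × €0.31 = €18.17

€18.17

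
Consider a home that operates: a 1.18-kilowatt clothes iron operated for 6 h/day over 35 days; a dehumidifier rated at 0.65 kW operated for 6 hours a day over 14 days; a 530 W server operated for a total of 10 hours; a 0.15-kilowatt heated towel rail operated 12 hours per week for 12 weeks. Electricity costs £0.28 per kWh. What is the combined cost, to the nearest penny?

£92.20

clothes iron: Runtime = 6 h/day × 35 days = 210 h
clothes iron: 1.18 kW × 210 h = 247.8 kWh
dehumidifier: Runtime = 6 h/day × 14 days = 84 h
dehumidifier: 0.65 kW × 84 h = 54.6 kWh
server: 0.53 kW × 10 h = 5.3 kWh
heated towel rail: Runtime = 12 h/week × 12 weeks = 144 h
heated towel rail: 0.15 kW × 144 h = 21.6 kWh
Total energy = 329.3 kWh
Cost = 329.3 × £0.28 = £92.20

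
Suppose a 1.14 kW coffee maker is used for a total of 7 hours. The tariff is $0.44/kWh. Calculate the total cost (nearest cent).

Energy = 1.14 kW × 7 h = 7.98 kWh
Cost = 7.98 kWh × $0.44/kWh = $3.51

$3.51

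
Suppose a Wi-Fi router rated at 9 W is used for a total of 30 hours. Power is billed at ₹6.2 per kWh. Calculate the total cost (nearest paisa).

Energy = 0.009 kW × 30 h = 0.27 kWh
Cost = 0.27 kWh × ₹6.2/kWh = ₹1.67

₹1.67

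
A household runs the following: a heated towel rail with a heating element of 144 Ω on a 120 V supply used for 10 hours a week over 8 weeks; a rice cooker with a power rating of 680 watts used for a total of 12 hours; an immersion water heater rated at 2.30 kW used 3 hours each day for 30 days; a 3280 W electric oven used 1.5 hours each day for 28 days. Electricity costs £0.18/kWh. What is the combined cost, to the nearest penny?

£64.97

heated towel rail: Power = V²/R = 120²/144 = 100 W = 0.1 kW
heated towel rail: Runtime = 10 h/week × 8 weeks = 80 h
heated towel rail: 0.1 kW × 80 h = 8 kWh
rice cooker: 0.68 kW × 12 h = 8.16 kWh
immersion water heater: Runtime = 3 h/day × 30 days = 90 h
immersion water heater: 2.3 kW × 90 h = 207 kWh
electric oven: Runtime = 1.5 h/day × 28 days = 42 h
electric oven: 3.28 kW × 42 h = 137.76 kWh
Total energy = 360.92 kWh
Cost = 360.92 × £0.18 = £64.97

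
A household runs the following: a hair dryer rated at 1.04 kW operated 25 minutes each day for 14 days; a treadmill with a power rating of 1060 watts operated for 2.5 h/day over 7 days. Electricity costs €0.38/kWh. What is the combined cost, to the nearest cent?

hair dryer: Runtime = 25 min × 14 = 350 min = 5.833333… h
hair dryer: 1.04 kW × 5.833333… h = 6.066666… kWh
treadmill: Runtime = 2.5 h/day × 7 days = 17.5 h
treadmill: 1.06 kW × 17.5 h = 18.55 kWh
Total energy = 24.616666… kWh
Cost = 24.616666… × €0.38 = €9.35

€9.35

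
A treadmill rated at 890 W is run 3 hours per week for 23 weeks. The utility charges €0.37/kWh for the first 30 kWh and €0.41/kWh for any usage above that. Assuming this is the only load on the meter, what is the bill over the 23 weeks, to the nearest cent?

Runtime = 3 h/week × 23 weeks = 69 h
Energy = 0.89 kW × 69 h = 61.41 kWh
Tier 1 (0–30 kWh): 30 × €0.37 = €11.1
Above 30 kWh: 31.41 × €0.41 = €12.8781
Bill = €23.98

€23.98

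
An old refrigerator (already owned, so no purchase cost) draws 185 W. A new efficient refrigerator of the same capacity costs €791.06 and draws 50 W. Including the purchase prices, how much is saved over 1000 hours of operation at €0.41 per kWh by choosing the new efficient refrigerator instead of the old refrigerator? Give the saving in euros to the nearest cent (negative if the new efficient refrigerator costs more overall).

-€735.71

old refrigerator: €0.00 + (185/1000) kW × 1000 h × €0.41 = €0.00 + €75.85 = €75.85
new efficient refrigerator: €791.06 + (50/1000) kW × 1000 h × €0.41 = €791.06 + €20.5 = €811.56
Saving = €75.85 − €811.56 = −€735.71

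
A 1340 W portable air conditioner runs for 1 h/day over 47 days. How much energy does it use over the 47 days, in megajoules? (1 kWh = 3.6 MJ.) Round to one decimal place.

226.7 MJ

Runtime = 1 h/day × 47 days = 47 h
Energy = 1.34 kW × 47 h = 62.98 kWh
= 62.98 × 3.6 MJ = 226.7 MJ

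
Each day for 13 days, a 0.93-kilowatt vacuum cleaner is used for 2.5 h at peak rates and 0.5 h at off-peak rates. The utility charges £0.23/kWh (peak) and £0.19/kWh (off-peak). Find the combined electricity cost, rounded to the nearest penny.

£8.10

Peak energy = 0.93 kW × 2.5 h × 13 = 30.225 kWh
Off-peak energy = 0.93 kW × 0.5 h × 13 = 6.045 kWh
Cost = 30.225 × £0.23 + 6.045 × £0.19 = £6.95175 + £1.14855 = £8.10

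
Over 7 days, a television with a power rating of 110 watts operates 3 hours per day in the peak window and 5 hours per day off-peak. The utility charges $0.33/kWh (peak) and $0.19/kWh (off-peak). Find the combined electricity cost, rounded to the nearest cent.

Peak energy = 0.11 kW × 3 h × 7 = 2.31 kWh
Off-peak energy = 0.11 kW × 5 h × 7 = 3.85 kWh
Cost = 2.31 × $0.33 + 3.85 × $0.19 = $0.7623 + $0.7315 = $1.49

$1.49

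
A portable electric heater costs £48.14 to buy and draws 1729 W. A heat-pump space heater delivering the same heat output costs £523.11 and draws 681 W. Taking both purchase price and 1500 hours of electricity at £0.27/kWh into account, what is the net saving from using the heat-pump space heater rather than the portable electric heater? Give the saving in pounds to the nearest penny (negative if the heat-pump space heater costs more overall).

-£50.53

portable electric heater: £48.14 + (1729/1000) kW × 1500 h × £0.27 = £48.14 + £700.245 = £748.385
heat-pump space heater: £523.11 + (681/1000) kW × 1500 h × £0.27 = £523.11 + £275.805 = £798.915
Saving = £748.385 − £798.915 = −£50.53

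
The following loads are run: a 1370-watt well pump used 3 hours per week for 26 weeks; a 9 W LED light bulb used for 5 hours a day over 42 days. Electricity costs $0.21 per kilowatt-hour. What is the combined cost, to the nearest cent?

$22.84

well pump: Runtime = 3 h/week × 26 weeks = 78 h
well pump: 1.37 kW × 78 h = 106.86 kWh
LED light bulb: Runtime = 5 h/day × 42 days = 210 h
LED light bulb: 0.009 kW × 210 h = 1.89 kWh
Total energy = 108.75 kWh
Cost = 108.75 × $0.21 = $22.84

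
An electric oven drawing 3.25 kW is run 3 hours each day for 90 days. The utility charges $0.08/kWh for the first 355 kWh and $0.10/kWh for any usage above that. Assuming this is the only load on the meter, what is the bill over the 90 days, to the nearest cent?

Runtime = 3 h/day × 90 days = 270 h
Energy = 3.25 kW × 270 h = 877.5 kWh
Tier 1 (0–355 kWh): 355 × $0.08 = $28.4
Above 355 kWh: 522.5 × $0.10 = $52.25
Bill = $80.65

$80.65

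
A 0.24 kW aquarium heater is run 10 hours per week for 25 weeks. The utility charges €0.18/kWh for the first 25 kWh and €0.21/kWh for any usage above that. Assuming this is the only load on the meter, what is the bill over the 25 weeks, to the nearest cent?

Runtime = 10 h/week × 25 weeks = 250 h
Energy = 0.24 kW × 250 h = 60 kWh
Tier 1 (0–25 kWh): 25 × €0.18 = €4.5
Above 25 kWh: 35 × €0.21 = €7.35
Bill = €11.85

€11.85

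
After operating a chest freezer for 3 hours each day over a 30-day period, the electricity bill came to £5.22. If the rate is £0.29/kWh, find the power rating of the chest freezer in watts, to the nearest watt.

200 W

Energy = £5.22 ÷ £0.29/kWh = 18 kWh
Runtime = 3 h/day × 30 days = 90 h
Power = 18 kWh ÷ 90 h = 0.2 kW = 200 W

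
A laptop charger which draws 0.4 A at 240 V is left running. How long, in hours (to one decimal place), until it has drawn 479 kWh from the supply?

4989.6 h

Power = 0.4 A × 240 V = 96 W = 0.096 kW
Hours = 479 kWh ÷ 0.096 kW = 4989.6 h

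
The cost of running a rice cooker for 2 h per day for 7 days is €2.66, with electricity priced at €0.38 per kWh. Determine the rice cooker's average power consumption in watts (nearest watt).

Energy = €2.66 ÷ €0.38/kWh = 7 kWh
Runtime = 2 h/day × 7 days = 14 h
Power = 7 kWh ÷ 14 h = 0.5 kW = 500 W

500 W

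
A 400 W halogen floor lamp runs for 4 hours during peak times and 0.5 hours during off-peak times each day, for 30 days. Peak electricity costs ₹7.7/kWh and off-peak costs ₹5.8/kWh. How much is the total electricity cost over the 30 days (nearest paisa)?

Peak energy = 0.4 kW × 4 h × 30 = 48 kWh
Off-peak energy = 0.4 kW × 0.5 h × 30 = 6 kWh
Cost = 48 × ₹7.7 + 6 × ₹5.8 = ₹369.6 + ₹34.8 = ₹404.40

₹404.40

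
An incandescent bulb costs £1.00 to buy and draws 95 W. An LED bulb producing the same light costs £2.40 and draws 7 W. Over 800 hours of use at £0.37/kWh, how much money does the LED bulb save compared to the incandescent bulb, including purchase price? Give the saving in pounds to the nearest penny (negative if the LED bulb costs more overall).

incandescent bulb: £1.00 + (95/1000) kW × 800 h × £0.37 = £1.00 + £28.12 = £29.12
LED bulb: £2.40 + (7/1000) kW × 800 h × £0.37 = £2.40 + £2.072 = £4.472
Saving = £29.12 − £4.472 = £24.648 → £24.65

£24.65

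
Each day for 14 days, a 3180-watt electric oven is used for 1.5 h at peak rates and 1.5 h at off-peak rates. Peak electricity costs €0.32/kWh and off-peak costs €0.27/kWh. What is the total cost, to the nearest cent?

Peak energy = 3.18 kW × 1.5 h × 14 = 66.78 kWh
Off-peak energy = 3.18 kW × 1.5 h × 14 = 66.78 kWh
Cost = 66.78 × €0.32 + 66.78 × €0.27 = €21.3696 + €18.0306 = €39.40

€39.40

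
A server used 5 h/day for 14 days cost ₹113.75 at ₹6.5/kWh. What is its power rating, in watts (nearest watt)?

250 W

Energy = ₹113.75 ÷ ₹6.5/kWh = 17.5 kWh
Runtime = 5 h/day × 14 days = 70 h
Power = 17.5 kWh ÷ 70 h = 0.25 kW = 250 W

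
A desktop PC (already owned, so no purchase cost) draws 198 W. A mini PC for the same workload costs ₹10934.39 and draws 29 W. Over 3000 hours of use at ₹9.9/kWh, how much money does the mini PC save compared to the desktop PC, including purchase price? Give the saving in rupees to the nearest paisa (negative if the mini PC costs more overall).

desktop PC: ₹0.00 + (198/1000) kW × 3000 h × ₹9.9 = ₹0.00 + ₹5880.6 = ₹5880.6
mini PC: ₹10934.39 + (29/1000) kW × 3000 h × ₹9.9 = ₹10934.39 + ₹861.3 = ₹11795.69
Saving = ₹5880.6 − ₹11795.69 = −₹5915.09

-₹5915.09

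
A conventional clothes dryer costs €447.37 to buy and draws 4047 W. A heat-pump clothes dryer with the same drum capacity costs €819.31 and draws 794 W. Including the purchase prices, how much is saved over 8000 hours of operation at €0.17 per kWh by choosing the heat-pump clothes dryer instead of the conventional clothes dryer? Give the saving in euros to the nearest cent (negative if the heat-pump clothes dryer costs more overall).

conventional clothes dryer: €447.37 + (4047/1000) kW × 8000 h × €0.17 = €447.37 + €5503.92 = €5951.29
heat-pump clothes dryer: €819.31 + (794/1000) kW × 8000 h × €0.17 = €819.31 + €1079.84 = €1899.15
Saving = €5951.29 − €1899.15 = €4052.14

€4052.14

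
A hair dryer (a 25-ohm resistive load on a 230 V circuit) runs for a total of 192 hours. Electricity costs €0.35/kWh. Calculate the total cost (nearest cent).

Power = V²/R = 230²/25 = 2116 W = 2.116 kW
Energy = 2.116 kW × 192 h = 406.272 kWh
Cost = 406.272 kWh × €0.35/kWh = €142.20

€142.20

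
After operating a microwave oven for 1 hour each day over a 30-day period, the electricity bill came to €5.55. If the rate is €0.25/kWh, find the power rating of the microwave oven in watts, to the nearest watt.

740 W

Energy = €5.55 ÷ €0.25/kWh = 22.2 kWh
Runtime = 1 h/day × 30 days = 30 h
Power = 22.2 kWh ÷ 30 h = 0.74 kW = 740 W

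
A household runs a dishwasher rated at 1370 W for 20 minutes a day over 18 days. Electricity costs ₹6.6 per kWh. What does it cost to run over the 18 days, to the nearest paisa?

₹54.25

Runtime = 20 min × 18 = 360 min = 6 h
Energy = 1.37 kW × 6 h = 8.22 kWh
Cost = 8.22 kWh × ₹6.6/kWh = ₹54.25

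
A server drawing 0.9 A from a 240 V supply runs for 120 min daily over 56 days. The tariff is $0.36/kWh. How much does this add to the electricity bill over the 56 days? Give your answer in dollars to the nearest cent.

$8.71

Power = 0.9 A × 240 V = 216 W = 0.216 kW
Runtime = 120 min × 56 = 6720 min = 112 h
Energy = 0.216 kW × 112 h = 24.192 kWh
Cost = 24.192 kWh × $0.36/kWh = $8.71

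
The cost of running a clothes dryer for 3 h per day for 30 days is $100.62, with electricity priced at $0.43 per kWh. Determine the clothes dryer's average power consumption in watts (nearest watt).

2600 W

Energy = $100.62 ÷ $0.43/kWh = 234 kWh
Runtime = 3 h/day × 30 days = 90 h
Power = 234 kWh ÷ 90 h = 2.6 kW = 2600 W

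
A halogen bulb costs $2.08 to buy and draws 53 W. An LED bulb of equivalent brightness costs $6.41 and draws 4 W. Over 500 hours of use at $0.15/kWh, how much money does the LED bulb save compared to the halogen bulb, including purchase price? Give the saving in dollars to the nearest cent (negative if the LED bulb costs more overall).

halogen bulb: $2.08 + (53/1000) kW × 500 h × $0.15 = $2.08 + $3.975 = $6.055
LED bulb: $6.41 + (4/1000) kW × 500 h × $0.15 = $6.41 + $0.3 = $6.71
Saving = $6.055 − $6.71 = −$0.655 → -$0.66

-$0.66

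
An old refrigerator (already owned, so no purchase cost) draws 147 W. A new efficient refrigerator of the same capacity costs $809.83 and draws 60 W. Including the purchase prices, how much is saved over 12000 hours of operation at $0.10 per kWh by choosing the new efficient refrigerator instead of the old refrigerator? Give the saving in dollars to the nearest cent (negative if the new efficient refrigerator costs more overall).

old refrigerator: $0.00 + (147/1000) kW × 12000 h × $0.10 = $0.00 + $176.4 = $176.4
new efficient refrigerator: $809.83 + (60/1000) kW × 12000 h × $0.10 = $809.83 + $72 = $881.83
Saving = $176.4 − $881.83 = −$705.43

-$705.43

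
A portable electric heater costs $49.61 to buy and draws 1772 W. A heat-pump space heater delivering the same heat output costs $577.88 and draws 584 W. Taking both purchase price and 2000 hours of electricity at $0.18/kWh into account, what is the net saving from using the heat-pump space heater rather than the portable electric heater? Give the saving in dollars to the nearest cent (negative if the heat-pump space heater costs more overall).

-$100.59

portable electric heater: $49.61 + (1772/1000) kW × 2000 h × $0.18 = $49.61 + $637.92 = $687.53
heat-pump space heater: $577.88 + (584/1000) kW × 2000 h × $0.18 = $577.88 + $210.24 = $788.12
Saving = $687.53 − $788.12 = −$100.59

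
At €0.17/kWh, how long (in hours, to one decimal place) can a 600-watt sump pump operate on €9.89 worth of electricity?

97.0 h

Energy available = €9.89 ÷ €0.17/kWh = 58.1765 kWh
Hours = 58.1765 kWh ÷ 0.6 kW = 97.0 h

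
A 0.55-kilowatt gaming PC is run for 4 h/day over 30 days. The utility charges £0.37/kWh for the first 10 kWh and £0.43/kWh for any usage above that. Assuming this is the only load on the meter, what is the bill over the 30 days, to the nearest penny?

Runtime = 4 h/day × 30 days = 120 h
Energy = 0.55 kW × 120 h = 66 kWh
Tier 1 (0–10 kWh): 10 × £0.37 = £3.7
Above 10 kWh: 56 × £0.43 = £24.08
Bill = £27.78

£27.78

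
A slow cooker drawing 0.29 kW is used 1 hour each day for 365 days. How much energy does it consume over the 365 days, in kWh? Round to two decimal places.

105.85 kWh

Runtime = 1 h/day × 365 days = 365 h
Energy = 0.29 kW × 365 h = 105.85 kWh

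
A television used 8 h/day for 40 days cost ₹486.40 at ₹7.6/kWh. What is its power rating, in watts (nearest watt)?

Energy = ₹486.40 ÷ ₹7.6/kWh = 64 kWh
Runtime = 8 h/day × 40 days = 320 h
Power = 64 kWh ÷ 320 h = 0.2 kW = 200 W

200 W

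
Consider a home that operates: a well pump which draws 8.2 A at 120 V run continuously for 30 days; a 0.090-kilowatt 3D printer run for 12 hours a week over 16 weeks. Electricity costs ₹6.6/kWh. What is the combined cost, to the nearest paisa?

₹4790.02

well pump: Power = 8.2 A × 120 V = 984 W = 0.984 kW
well pump: Runtime = 24 h × 30 = 720 h
well pump: 0.984 kW × 720 h = 708.48 kWh
3D printer: Runtime = 12 h/week × 16 weeks = 192 h
3D printer: 0.09 kW × 192 h = 17.28 kWh
Total energy = 725.76 kWh
Cost = 725.76 × ₹6.6 = ₹4790.02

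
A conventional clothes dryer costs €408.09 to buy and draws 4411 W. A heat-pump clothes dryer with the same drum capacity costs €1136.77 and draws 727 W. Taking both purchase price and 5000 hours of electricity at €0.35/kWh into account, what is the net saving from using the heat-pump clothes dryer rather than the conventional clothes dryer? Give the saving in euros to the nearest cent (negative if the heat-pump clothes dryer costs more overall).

conventional clothes dryer: €408.09 + (4411/1000) kW × 5000 h × €0.35 = €408.09 + €7719.25 = €8127.34
heat-pump clothes dryer: €1136.77 + (727/1000) kW × 5000 h × €0.35 = €1136.77 + €1272.25 = €2409.02
Saving = €8127.34 − €2409.02 = €5718.32

€5718.32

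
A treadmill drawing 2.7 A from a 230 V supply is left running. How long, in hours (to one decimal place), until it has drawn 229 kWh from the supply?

368.8 h

Power = 2.7 A × 230 V = 621 W = 0.621 kW
Hours = 229 kWh ÷ 0.621 kW = 368.8 h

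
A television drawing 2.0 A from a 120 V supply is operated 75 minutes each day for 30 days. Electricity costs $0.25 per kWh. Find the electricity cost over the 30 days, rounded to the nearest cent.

Power = 2.0 A × 120 V = 240 W = 0.24 kW
Runtime = 75 min × 30 = 2250 min = 37.5 h
Energy = 0.24 kW × 37.5 h = 9 kWh
Cost = 9 kWh × $0.25/kWh = $2.25

$2.25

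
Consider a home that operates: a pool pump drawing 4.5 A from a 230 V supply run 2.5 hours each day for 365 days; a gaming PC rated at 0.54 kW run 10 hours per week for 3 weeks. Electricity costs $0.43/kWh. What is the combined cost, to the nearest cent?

$413.07

pool pump: Power = 4.5 A × 230 V = 1035 W = 1.035 kW
pool pump: Runtime = 2.5 h/day × 365 days = 912.5 h
pool pump: 1.035 kW × 912.5 h = 944.4375 kWh
gaming PC: Runtime = 10 h/week × 3 weeks = 30 h
gaming PC: 0.54 kW × 30 h = 16.2 kWh
Total energy = 960.6375 kWh
Cost = 960.6375 × $0.43 = $413.07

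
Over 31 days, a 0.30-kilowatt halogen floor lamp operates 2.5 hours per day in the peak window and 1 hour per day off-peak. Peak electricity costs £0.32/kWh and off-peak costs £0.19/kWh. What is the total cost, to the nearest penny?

Peak energy = 0.3 kW × 2.5 h × 31 = 23.25 kWh
Off-peak energy = 0.3 kW × 1 h × 31 = 9.3 kWh
Cost = 23.25 × £0.32 + 9.3 × £0.19 = £7.44 + £1.767 = £9.21

£9.21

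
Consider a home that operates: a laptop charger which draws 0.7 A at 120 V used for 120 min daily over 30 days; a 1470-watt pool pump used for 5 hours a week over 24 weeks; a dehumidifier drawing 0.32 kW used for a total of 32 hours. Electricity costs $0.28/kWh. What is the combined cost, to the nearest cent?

laptop charger: Power = 0.7 A × 120 V = 84 W = 0.084 kW
laptop charger: Runtime = 120 min × 30 = 3600 min = 60 h
laptop charger: 0.084 kW × 60 h = 5.04 kWh
pool pump: Runtime = 5 h/week × 24 weeks = 120 h
pool pump: 1.47 kW × 120 h = 176.4 kWh
dehumidifier: 0.32 kW × 32 h = 10.24 kWh
Total energy = 191.68 kWh
Cost = 191.68 × $0.28 = $53.67

$53.67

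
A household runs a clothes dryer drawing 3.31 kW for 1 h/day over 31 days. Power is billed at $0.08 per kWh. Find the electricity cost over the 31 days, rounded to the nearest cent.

$8.21

Runtime = 1 h/day × 31 days = 31 h
Energy = 3.31 kW × 31 h = 102.61 kWh
Cost = 102.61 kWh × $0.08/kWh = $8.21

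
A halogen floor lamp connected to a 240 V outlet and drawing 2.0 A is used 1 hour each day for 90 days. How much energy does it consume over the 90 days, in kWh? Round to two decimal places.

43.20 kWh

Power = 2.0 A × 240 V = 480 W = 0.48 kW
Runtime = 1 h/day × 90 days = 90 h
Energy = 0.48 kW × 90 h = 43.2 kWh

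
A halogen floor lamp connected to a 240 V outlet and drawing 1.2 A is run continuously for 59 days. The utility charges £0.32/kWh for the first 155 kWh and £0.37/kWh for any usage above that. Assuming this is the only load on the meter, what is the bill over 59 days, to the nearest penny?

£143.14

Power = 1.2 A × 240 V = 288 W = 0.288 kW
Runtime = 24 h × 59 = 1416 h
Energy = 0.288 kW × 1416 h = 407.808 kWh
Tier 1 (0–155 kWh): 155 × £0.32 = £49.6
Above 155 kWh: 252.808 × £0.37 = £93.53896
Bill = £143.14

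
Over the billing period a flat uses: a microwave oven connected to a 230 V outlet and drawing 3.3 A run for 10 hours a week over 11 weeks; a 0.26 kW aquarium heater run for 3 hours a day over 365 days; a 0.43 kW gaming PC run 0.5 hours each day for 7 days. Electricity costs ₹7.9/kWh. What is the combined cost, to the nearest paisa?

microwave oven: Power = 3.3 A × 230 V = 759 W = 0.759 kW
microwave oven: Runtime = 10 h/week × 11 weeks = 110 h
microwave oven: 0.759 kW × 110 h = 83.49 kWh
aquarium heater: Runtime = 3 h/day × 365 days = 1095 h
aquarium heater: 0.26 kW × 1095 h = 284.7 kWh
gaming PC: Runtime = 0.5 h/day × 7 days = 3.5 h
gaming PC: 0.43 kW × 3.5 h = 1.505 kWh
Total energy = 369.695 kWh
Cost = 369.695 × ₹7.9 = ₹2920.59

₹2920.59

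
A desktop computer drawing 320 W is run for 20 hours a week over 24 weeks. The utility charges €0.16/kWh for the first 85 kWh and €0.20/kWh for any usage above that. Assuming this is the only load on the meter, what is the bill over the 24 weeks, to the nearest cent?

Runtime = 20 h/week × 24 weeks = 480 h
Energy = 0.32 kW × 480 h = 153.6 kWh
Tier 1 (0–85 kWh): 85 × €0.16 = €13.6
Above 85 kWh: 68.6 × €0.20 = €13.72
Bill = €27.32

€27.32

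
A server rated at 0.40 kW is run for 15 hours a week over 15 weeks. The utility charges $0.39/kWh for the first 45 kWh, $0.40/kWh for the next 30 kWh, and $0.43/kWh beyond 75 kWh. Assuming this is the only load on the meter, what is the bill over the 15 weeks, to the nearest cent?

Runtime = 15 h/week × 15 weeks = 225 h
Energy = 0.4 kW × 225 h = 90 kWh
Tier 1 (0–45 kWh): 45 × $0.39 = $17.55
Tier 2 (45–75 kWh): 30 × $0.40 = $12
Above 75 kWh: 15 × $0.43 = $6.45
Bill = $36.00

$36.00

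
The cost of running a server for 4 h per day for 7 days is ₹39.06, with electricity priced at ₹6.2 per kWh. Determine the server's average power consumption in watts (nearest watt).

Energy = ₹39.06 ÷ ₹6.2/kWh = 6.3 kWh
Runtime = 4 h/day × 7 days = 28 h
Power = 6.3 kWh ÷ 28 h = 0.225 kW = 225 W

225 W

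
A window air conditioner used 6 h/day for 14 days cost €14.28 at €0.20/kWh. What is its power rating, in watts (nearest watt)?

850 W

Energy = €14.28 ÷ €0.20/kWh = 71.4 kWh
Runtime = 6 h/day × 14 days = 84 h
Power = 71.4 kWh ÷ 84 h = 0.85 kW = 850 W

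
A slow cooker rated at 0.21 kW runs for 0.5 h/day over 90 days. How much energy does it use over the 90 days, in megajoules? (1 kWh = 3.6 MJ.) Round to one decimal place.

34.0 MJ

Runtime = 0.5 h/day × 90 days = 45 h
Energy = 0.21 kW × 45 h = 9.45 kWh
= 9.45 × 3.6 MJ = 34.0 MJ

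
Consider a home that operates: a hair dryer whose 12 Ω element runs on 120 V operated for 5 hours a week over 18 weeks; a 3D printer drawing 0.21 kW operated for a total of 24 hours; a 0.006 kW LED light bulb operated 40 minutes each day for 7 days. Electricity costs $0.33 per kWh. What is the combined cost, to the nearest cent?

$37.31

hair dryer: Power = V²/R = 120²/12 = 1200 W = 1.2 kW
hair dryer: Runtime = 5 h/week × 18 weeks = 90 h
hair dryer: 1.2 kW × 90 h = 108 kWh
3D printer: 0.21 kW × 24 h = 5.04 kWh
LED light bulb: Runtime = 40 min × 7 = 280 min = 4.666666… h
LED light bulb: 0.006 kW × 4.666666… h = 0.028 kWh
Total energy = 113.068 kWh
Cost = 113.068 × $0.33 = $37.31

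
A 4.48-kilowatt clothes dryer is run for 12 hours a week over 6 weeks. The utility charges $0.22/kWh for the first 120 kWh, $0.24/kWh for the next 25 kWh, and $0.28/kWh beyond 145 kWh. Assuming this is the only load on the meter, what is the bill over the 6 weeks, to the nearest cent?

Runtime = 12 h/week × 6 weeks = 72 h
Energy = 4.48 kW × 72 h = 322.56 kWh
Tier 1 (0–120 kWh): 120 × $0.22 = $26.4
Tier 2 (120–145 kWh): 25 × $0.24 = $6
Above 145 kWh: 177.56 × $0.28 = $49.7168
Bill = $82.12

$82.12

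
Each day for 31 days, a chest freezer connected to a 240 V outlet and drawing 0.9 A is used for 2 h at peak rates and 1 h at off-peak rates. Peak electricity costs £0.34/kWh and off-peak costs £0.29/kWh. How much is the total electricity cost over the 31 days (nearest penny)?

£6.50

Power = 0.9 A × 240 V = 216 W = 0.216 kW
Peak energy = 0.216 kW × 2 h × 31 = 13.392 kWh
Off-peak energy = 0.216 kW × 1 h × 31 = 6.696 kWh
Cost = 13.392 × £0.34 + 6.696 × £0.29 = £4.55328 + £1.94184 = £6.50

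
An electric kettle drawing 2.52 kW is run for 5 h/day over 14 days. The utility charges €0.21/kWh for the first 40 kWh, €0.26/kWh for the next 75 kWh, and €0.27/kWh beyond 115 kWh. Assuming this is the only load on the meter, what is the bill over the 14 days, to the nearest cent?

€44.48

Runtime = 5 h/day × 14 days = 70 h
Energy = 2.52 kW × 70 h = 176.4 kWh
Tier 1 (0–40 kWh): 40 × €0.21 = €8.4
Tier 2 (40–115 kWh): 75 × €0.26 = €19.5
Above 115 kWh: 61.4 × €0.27 = €16.578
Bill = €44.48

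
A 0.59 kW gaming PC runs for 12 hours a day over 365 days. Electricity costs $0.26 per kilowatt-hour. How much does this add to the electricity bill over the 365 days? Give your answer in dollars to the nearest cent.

Runtime = 12 h/day × 365 days = 4380 h
Energy = 0.59 kW × 4380 h = 2584.2 kWh
Cost = 2584.2 kWh × $0.26/kWh = $671.89

$671.89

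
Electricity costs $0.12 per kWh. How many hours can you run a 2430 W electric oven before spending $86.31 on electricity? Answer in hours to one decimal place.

296.0 h

Energy available = $86.31 ÷ $0.12/kWh = 719.25 kWh
Hours = 719.25 kWh ÷ 2.43 kW = 296.0 h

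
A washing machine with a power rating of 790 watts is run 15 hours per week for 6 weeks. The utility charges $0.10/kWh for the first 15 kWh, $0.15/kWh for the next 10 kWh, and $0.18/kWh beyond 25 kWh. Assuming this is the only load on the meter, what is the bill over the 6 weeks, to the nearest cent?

$11.30

Runtime = 15 h/week × 6 weeks = 90 h
Energy = 0.79 kW × 90 h = 71.1 kWh
Tier 1 (0–15 kWh): 15 × $0.10 = $1.5
Tier 2 (15–25 kWh): 10 × $0.15 = $1.5
Above 25 kWh: 46.1 × $0.18 = $8.298
Bill = $11.30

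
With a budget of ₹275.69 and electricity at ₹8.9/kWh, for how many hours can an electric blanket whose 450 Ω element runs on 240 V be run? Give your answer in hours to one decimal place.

242.0 h

Power = V²/R = 240²/450 = 128 W = 0.128 kW
Energy available = ₹275.69 ÷ ₹8.9/kWh = 30.9764 kWh
Hours = 30.9764 kWh ÷ 0.128 kW = 242.0 h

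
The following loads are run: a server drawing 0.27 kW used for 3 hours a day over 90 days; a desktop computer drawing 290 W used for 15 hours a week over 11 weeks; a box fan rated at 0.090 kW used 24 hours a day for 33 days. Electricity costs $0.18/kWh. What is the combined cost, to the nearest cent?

$34.57

server: Runtime = 3 h/day × 90 days = 270 h
server: 0.27 kW × 270 h = 72.9 kWh
desktop computer: Runtime = 15 h/week × 11 weeks = 165 h
desktop computer: 0.29 kW × 165 h = 47.85 kWh
box fan: Runtime = 24 h × 33 = 792 h
box fan: 0.09 kW × 792 h = 71.28 kWh
Total energy = 192.03 kWh
Cost = 192.03 × $0.18 = $34.57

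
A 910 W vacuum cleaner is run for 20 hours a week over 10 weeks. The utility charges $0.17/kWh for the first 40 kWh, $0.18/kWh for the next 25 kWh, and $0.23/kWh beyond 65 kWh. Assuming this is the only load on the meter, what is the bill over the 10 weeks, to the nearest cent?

$38.21

Runtime = 20 h/week × 10 weeks = 200 h
Energy = 0.91 kW × 200 h = 182 kWh
Tier 1 (0–40 kWh): 40 × $0.17 = $6.8
Tier 2 (40–65 kWh): 25 × $0.18 = $4.5
Above 65 kWh: 117 × $0.23 = $26.91
Bill = $38.21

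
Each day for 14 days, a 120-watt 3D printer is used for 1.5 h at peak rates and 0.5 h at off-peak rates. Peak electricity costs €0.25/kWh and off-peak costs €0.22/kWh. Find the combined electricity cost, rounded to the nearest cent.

Peak energy = 0.12 kW × 1.5 h × 14 = 2.52 kWh
Off-peak energy = 0.12 kW × 0.5 h × 14 = 0.84 kWh
Cost = 2.52 × €0.25 + 0.84 × €0.22 = €0.63 + €0.1848 = €0.81

€0.81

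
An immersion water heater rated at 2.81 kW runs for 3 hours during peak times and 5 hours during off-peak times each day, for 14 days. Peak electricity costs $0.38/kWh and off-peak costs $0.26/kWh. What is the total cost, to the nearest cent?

$95.99

Peak energy = 2.81 kW × 3 h × 14 = 118.02 kWh
Off-peak energy = 2.81 kW × 5 h × 14 = 196.7 kWh
Cost = 118.02 × $0.38 + 196.7 × $0.26 = $44.8476 + $51.142 = $95.99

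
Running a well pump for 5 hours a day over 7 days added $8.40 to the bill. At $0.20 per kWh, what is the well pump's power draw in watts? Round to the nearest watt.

Energy = $8.40 ÷ $0.20/kWh = 42 kWh
Runtime = 5 h/day × 7 days = 35 h
Power = 42 kWh ÷ 35 h = 1.2 kW = 1200 W

1200 W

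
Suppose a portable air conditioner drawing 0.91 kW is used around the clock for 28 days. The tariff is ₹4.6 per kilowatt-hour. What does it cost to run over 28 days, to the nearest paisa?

₹2812.99

Runtime = 24 h × 28 = 672 h
Energy = 0.91 kW × 672 h = 611.52 kWh
Cost = 611.52 kWh × ₹4.6/kWh = ₹2812.99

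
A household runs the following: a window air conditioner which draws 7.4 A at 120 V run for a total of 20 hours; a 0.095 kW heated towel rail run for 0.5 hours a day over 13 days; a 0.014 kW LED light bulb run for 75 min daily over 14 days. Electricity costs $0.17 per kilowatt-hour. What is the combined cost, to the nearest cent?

$3.17

window air conditioner: Power = 7.4 A × 120 V = 888 W = 0.888 kW
window air conditioner: 0.888 kW × 20 h = 17.76 kWh
heated towel rail: Runtime = 0.5 h/day × 13 days = 6.5 h
heated towel rail: 0.095 kW × 6.5 h = 0.6175 kWh
LED light bulb: Runtime = 75 min × 14 = 1050 min = 17.5 h
LED light bulb: 0.014 kW × 17.5 h = 0.245 kWh
Total energy = 18.6225 kWh
Cost = 18.6225 × $0.17 = $3.17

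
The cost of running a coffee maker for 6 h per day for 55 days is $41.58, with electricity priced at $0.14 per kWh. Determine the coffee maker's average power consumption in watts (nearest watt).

Energy = $41.58 ÷ $0.14/kWh = 297 kWh
Runtime = 6 h/day × 55 days = 330 h
Power = 297 kWh ÷ 330 h = 0.9 kW = 900 W

900 W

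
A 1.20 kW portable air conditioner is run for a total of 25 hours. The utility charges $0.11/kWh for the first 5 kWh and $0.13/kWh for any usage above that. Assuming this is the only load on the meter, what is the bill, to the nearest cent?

Energy = 1.2 kW × 25 h = 30 kWh
Tier 1 (0–5 kWh): 5 × $0.11 = $0.55
Above 5 kWh: 25 × $0.13 = $3.25
Bill = $3.80

$3.80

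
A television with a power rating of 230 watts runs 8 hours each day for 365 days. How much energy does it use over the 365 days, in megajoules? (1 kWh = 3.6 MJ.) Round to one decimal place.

Runtime = 8 h/day × 365 days = 2920 h
Energy = 0.23 kW × 2920 h = 671.6 kWh
= 671.6 × 3.6 MJ = 2417.8 MJ

2417.8 MJ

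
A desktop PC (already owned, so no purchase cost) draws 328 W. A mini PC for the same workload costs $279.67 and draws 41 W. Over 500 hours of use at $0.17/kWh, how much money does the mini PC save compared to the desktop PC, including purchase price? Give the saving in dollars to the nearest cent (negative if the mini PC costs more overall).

desktop PC: $0.00 + (328/1000) kW × 500 h × $0.17 = $0.00 + $27.88 = $27.88
mini PC: $279.67 + (41/1000) kW × 500 h × $0.17 = $279.67 + $3.485 = $283.155
Saving = $27.88 − $283.155 = −$255.275 → -$255.28

-$255.28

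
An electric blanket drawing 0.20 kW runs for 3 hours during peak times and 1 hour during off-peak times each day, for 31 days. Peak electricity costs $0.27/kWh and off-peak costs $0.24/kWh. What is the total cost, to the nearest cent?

Peak energy = 0.2 kW × 3 h × 31 = 18.6 kWh
Off-peak energy = 0.2 kW × 1 h × 31 = 6.2 kWh
Cost = 18.6 × $0.27 + 6.2 × $0.24 = $5.022 + $1.488 = $6.51

$6.51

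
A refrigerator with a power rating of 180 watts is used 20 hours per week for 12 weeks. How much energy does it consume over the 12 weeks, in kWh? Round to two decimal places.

43.20 kWh

Runtime = 20 h/week × 12 weeks = 240 h
Energy = 0.18 kW × 240 h = 43.2 kWh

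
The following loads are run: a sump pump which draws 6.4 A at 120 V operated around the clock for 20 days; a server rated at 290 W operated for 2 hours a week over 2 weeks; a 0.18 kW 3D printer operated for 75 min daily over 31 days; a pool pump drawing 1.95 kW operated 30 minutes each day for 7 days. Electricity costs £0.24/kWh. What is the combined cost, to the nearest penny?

sump pump: Power = 6.4 A × 120 V = 768 W = 0.768 kW
sump pump: Runtime = 24 h × 20 = 480 h
sump pump: 0.768 kW × 480 h = 368.64 kWh
server: Runtime = 2 h/week × 2 weeks = 4 h
server: 0.29 kW × 4 h = 1.16 kWh
3D printer: Runtime = 75 min × 31 = 2325 min = 38.75 h
3D printer: 0.18 kW × 38.75 h = 6.975 kWh
pool pump: Runtime = 30 min × 7 = 210 min = 3.5 h
pool pump: 1.95 kW × 3.5 h = 6.825 kWh
Total energy = 383.6 kWh
Cost = 383.6 × £0.24 = £92.06

£92.06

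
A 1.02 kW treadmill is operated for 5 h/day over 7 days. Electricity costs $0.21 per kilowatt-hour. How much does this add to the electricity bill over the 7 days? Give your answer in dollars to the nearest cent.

$7.50

Runtime = 5 h/day × 7 days = 35 h
Energy = 1.02 kW × 35 h = 35.7 kWh
Cost = 35.7 kWh × $0.21/kWh = $7.50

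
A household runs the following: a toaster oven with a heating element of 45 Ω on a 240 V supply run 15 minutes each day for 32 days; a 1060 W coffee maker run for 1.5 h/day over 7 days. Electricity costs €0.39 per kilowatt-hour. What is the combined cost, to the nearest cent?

toaster oven: Power = V²/R = 240²/45 = 1280 W = 1.28 kW
toaster oven: Runtime = 15 min × 32 = 480 min = 8 h
toaster oven: 1.28 kW × 8 h = 10.24 kWh
coffee maker: Runtime = 1.5 h/day × 7 days = 10.5 h
coffee maker: 1.06 kW × 10.5 h = 11.13 kWh
Total energy = 21.37 kWh
Cost = 21.37 × €0.39 = €8.33

€8.33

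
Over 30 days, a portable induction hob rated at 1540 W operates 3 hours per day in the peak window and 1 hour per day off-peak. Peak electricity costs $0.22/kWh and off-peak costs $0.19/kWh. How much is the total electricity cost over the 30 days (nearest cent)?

$39.27

Peak energy = 1.54 kW × 3 h × 30 = 138.6 kWh
Off-peak energy = 1.54 kW × 1 h × 30 = 46.2 kWh
Cost = 138.6 × $0.22 + 46.2 × $0.19 = $30.492 + $8.778 = $39.27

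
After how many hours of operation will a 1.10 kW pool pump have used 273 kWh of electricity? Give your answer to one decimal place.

248.2 h

Hours = 273 kWh ÷ 1.1 kW = 248.2 h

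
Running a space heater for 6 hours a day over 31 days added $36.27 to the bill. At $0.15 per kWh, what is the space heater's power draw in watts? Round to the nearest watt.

1300 W

Energy = $36.27 ÷ $0.15/kWh = 241.8 kWh
Runtime = 6 h/day × 31 days = 186 h
Power = 241.8 kWh ÷ 186 h = 1.3 kW = 1300 W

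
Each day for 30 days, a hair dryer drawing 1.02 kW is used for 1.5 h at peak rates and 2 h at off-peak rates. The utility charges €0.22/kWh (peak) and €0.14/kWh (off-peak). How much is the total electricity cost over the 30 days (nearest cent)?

Peak energy = 1.02 kW × 1.5 h × 30 = 45.9 kWh
Off-peak energy = 1.02 kW × 2 h × 30 = 61.2 kWh
Cost = 45.9 × €0.22 + 61.2 × €0.14 = €10.098 + €8.568 = €18.67

€18.67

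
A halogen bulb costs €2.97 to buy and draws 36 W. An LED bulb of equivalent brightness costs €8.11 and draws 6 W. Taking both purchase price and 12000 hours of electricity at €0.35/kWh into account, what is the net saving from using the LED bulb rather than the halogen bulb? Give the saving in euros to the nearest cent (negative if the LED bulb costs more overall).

halogen bulb: €2.97 + (36/1000) kW × 12000 h × €0.35 = €2.97 + €151.2 = €154.17
LED bulb: €8.11 + (6/1000) kW × 12000 h × €0.35 = €8.11 + €25.2 = €33.31
Saving = €154.17 − €33.31 = €120.86

€120.86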